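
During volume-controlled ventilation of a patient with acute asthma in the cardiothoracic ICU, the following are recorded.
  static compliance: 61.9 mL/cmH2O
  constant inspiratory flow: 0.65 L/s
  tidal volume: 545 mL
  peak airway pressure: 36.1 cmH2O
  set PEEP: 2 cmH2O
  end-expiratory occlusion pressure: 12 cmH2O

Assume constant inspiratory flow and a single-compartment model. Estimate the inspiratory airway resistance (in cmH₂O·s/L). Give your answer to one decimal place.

Total PEEP = 12 cmH2O (set 2 + intrinsic 10); this is the baseline alveolar pressure.
Equation of motion (constant flow): PIP = Vt/C + R·V̇ + PEEP.
R·V̇ = PIP − Vt/C − PEEP = 36.1 − 545/61.9 − 12 = 36.1 − 8.805 − 12 = 15.295 cmH2O.
R = 15.295 / 0.65 = 23.531 cmH2O·s/L.

23.5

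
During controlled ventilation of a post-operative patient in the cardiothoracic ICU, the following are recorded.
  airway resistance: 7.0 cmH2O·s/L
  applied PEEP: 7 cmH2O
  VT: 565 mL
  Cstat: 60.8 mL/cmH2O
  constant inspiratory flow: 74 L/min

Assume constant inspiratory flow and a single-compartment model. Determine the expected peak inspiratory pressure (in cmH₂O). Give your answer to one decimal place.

24.9

Flow: 74 L/min ÷ 60 = 1.2333 L/s.
Equation of motion (constant flow): PIP = Vt/C + R·V̇ + PEEP.
PIP = 565/60.8 + 7.0×1.2333 + 7 = 9.293 + 8.633 + 7 = 24.926 cmH2O.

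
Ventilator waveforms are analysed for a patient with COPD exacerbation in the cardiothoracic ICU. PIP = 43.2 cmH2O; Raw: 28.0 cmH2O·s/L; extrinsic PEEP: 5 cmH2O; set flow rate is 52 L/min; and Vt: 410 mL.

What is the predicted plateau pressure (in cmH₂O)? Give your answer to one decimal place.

Flow: 52 L/min ÷ 60 = 0.8667 L/s.
Pplat = PIP − Raw × flow = 43.2 − 28.0 × 0.8667 = 43.2 − 24.268 = 18.932 cmH2O.

18.9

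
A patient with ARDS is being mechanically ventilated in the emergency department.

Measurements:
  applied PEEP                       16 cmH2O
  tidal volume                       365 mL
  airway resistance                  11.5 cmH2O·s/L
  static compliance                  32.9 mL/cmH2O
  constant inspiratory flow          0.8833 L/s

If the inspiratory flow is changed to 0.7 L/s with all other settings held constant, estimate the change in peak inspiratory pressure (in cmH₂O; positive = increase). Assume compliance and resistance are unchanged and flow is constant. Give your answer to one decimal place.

PIP = Vt/C + R·V̇ + PEEP (constant-flow equation of motion).
Only the resistive term changes: ΔPIP = R × ΔV̇ = 11.5 × (0.7 − 0.8833) = 11.5 × -0.1833 = -2.108 cmH2O.

-2.1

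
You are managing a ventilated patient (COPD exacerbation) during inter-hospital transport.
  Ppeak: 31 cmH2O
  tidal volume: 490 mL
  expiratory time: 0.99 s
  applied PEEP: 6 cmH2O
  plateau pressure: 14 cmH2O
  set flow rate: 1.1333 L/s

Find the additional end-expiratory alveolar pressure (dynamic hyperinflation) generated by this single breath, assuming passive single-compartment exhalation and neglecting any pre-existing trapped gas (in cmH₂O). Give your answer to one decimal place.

2.7

R = (PIP − Pplat)/V̇ = (31 − 14) / 1.1333 = 17.0/1.1333 = 15.0 cmH2O·s/L.
C = Vt/(Pplat − PEEP) = 490.0 / (14 − 6) = 490.0/8.0 = 61.25 mL/cmH2O.
τ = R × C = 15.0 × 0.06125 L/cmH2O = 0.9188 s.
Fraction remaining = e^(−Te/τ) = e^(−0.99/0.9188) = 0.3404; trapped volume = 490.0 × 0.3404 = 166.8 mL.
Additional alveolar pressure from trapping ≈ V_trapped / C = 166.8 / 61.25 = 2.723 cmH2O.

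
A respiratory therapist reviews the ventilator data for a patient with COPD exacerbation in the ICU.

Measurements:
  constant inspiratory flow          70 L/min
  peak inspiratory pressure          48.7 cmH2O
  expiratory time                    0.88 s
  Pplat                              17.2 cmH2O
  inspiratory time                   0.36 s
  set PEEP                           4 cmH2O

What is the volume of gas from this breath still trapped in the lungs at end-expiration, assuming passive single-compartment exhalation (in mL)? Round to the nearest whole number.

Flow: 70 L/min ÷ 60 = 1.1667 L/s.
Vt = flow × Ti = 1.1667 L/s × 0.36 s × 1000 mL/L = 420.01 mL.
R = (PIP − Pplat)/V̇ = (48.7 − 17.2) / 1.1667 = 31.5/1.1667 = 26.999 cmH2O·s/L.
C = Vt/(Pplat − PEEP) = 420.01 / (17.2 − 4) = 420.01/13.2 = 31.819 mL/cmH2O.
τ = R × C = 26.999 × 0.03182 L/cmH2O = 0.8591 s.
Fraction remaining = e^(−Te/τ) = e^(−0.88/0.8591) = 0.359.
Trapped volume = 420.01 × 0.359 = 150.78 mL.

151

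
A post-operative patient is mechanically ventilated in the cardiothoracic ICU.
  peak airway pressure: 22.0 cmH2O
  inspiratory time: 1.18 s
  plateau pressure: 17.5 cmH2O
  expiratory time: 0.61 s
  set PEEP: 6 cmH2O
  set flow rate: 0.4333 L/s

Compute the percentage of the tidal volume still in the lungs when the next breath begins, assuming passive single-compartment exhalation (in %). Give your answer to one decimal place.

26.7

Vt = flow × Ti = 0.4333 L/s × 1.18 s × 1000 mL/L = 511.29 mL.
R = (PIP − Pplat)/V̇ = (22.0 − 17.5) / 0.4333 = 4.5/0.4333 = 10.385 cmH2O·s/L.
C = Vt/(Pplat − PEEP) = 511.29 / (17.5 − 6) = 511.29/11.5 = 44.46 mL/cmH2O.
τ = R × C = 10.385 × 0.04446 L/cmH2O = 0.4617 s.
Fraction remaining at end-expiration = e^(−Te/τ) = e^(−0.61/0.4617) = 0.2668 → 26.68%.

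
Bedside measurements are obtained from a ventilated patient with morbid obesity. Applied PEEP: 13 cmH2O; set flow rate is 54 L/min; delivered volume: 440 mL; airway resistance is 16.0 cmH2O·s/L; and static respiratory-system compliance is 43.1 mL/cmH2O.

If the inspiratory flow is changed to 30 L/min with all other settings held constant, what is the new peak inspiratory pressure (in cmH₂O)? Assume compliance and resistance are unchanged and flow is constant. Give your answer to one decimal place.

31.2

Flow: 54 L/min ÷ 60 = 0.9 L/s.
New flow: 30 L/min ÷ 60 = 0.5 L/s.
PIP = Vt/C + R·V̇ + PEEP (constant-flow equation of motion).
Only the resistive term changes: ΔPIP = R × ΔV̇ = 16.0 × (0.5 − 0.9) = 16.0 × -0.4 = -6.4 cmH2O.
Original PIP = 440/43.1 + 16.0×0.9 + 13 = 37.609 cmH2O; new PIP = 37.609 + (-6.4) = 31.209 cmH2O.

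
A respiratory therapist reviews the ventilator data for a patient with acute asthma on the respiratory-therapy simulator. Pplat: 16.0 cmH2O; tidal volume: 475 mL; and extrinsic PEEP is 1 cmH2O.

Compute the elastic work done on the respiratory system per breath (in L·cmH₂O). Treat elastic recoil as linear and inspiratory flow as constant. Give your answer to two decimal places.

3.56

Elastic work ≈ ½ × (Pplat − PEEP) × Vt = 0.5 × (16.0 − 1) × 0.475 L = 0.5 × 15.0 × 0.475 = 3.563 L·cmH2O.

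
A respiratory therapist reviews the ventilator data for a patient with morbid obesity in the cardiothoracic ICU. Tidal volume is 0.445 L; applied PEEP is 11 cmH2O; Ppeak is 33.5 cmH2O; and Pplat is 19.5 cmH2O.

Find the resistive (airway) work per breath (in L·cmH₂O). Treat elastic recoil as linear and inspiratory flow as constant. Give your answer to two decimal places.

With constant inspiratory flow the resistive pressure is constant at PIP − Pplat = 33.5 − 19.5 = 14.0 cmH2O, so resistive work = 14.0 × 0.445 = 6.23 L·cmH2O.

6.23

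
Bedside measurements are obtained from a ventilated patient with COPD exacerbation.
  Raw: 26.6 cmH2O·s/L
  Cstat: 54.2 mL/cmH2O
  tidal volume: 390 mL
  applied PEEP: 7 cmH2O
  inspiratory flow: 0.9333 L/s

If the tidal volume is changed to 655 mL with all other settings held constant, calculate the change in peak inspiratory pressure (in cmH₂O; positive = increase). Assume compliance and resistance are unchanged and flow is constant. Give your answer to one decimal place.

4.9

PIP = Vt/C + R·V̇ + PEEP (constant-flow equation of motion).
Only the elastic term changes: ΔPIP = ΔVt / C = (655 − 390) / 54.2 = 4.889 cmH2O.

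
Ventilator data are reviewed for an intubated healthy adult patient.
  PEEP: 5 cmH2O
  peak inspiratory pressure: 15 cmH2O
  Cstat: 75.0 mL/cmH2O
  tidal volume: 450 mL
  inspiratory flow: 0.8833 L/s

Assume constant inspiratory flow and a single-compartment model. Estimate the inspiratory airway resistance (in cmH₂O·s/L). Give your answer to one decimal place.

Equation of motion (constant flow): PIP = Vt/C + R·V̇ + PEEP.
R·V̇ = PIP − Vt/C − PEEP = 15 − 450/75.0 − 5 = 15 − 6.0 − 5 = 4.0 cmH2O.
R = 4.0 / 0.8833 = 4.528 cmH2O·s/L.

4.5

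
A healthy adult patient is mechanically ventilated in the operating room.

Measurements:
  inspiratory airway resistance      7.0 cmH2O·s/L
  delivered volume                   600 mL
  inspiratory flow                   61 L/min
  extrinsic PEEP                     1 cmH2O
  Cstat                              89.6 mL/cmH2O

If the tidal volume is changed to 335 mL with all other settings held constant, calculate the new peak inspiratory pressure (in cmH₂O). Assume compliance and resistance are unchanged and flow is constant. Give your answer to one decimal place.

11.9

Flow: 61 L/min ÷ 60 = 1.0167 L/s.
PIP = Vt/C + R·V̇ + PEEP (constant-flow equation of motion).
Only the elastic term changes: ΔPIP = ΔVt / C = (335 − 600) / 89.6 = -2.958 cmH2O.
Original PIP = 600/89.6 + 7.0×1.0167 + 1 = 14.813 cmH2O; new PIP = 14.813 + (-2.958) = 11.855 cmH2O.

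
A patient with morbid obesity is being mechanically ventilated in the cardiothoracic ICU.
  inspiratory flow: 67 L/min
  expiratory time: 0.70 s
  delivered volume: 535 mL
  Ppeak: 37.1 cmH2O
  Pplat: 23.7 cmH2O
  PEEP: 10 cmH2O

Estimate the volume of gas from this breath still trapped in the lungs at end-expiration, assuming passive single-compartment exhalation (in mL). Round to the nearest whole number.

Flow: 67 L/min ÷ 60 = 1.1167 L/s.
R = (PIP − Pplat)/V̇ = (37.1 − 23.7) / 1.1167 = 13.4/1.1167 = 12.0 cmH2O·s/L.
C = Vt/(Pplat − PEEP) = 535.0 / (23.7 − 10) = 535.0/13.7 = 39.051 mL/cmH2O.
τ = R × C = 12.0 × 0.03905 L/cmH2O = 0.4686 s.
Fraction remaining = e^(−Te/τ) = e^(−0.70/0.4686) = 0.2245.
Trapped volume = 535.0 × 0.2245 = 120.11 mL.

120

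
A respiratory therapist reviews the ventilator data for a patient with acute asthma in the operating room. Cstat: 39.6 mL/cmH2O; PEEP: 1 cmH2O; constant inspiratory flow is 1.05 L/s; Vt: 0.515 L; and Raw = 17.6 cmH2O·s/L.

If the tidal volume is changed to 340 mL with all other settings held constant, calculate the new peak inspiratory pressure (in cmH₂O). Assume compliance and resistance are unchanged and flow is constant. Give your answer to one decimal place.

28.1

PIP = Vt/C + R·V̇ + PEEP (constant-flow equation of motion).
Only the elastic term changes: ΔPIP = ΔVt / C = (340 − 515) / 39.6 = -4.419 cmH2O.
Original PIP = 515/39.6 + 17.6×1.05 + 1 = 32.485 cmH2O; new PIP = 32.485 + (-4.419) = 28.066 cmH2O.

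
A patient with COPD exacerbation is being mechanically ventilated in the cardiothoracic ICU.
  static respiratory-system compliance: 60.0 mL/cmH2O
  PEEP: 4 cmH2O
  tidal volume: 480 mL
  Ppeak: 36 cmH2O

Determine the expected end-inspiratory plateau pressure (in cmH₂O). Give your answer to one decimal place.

12.0

Pplat = PEEP + Vt / Cstat = 4 + 480 / 60.0 = 4 + 8.0 = 12.0 cmH2O.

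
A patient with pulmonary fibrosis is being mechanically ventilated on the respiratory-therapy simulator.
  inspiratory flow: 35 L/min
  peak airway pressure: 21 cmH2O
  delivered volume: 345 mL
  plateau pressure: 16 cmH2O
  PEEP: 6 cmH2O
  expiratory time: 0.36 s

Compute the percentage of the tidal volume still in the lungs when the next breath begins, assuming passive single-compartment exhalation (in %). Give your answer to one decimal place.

Flow: 35 L/min ÷ 60 = 0.5833 L/s.
R = (PIP − Pplat)/V̇ = (21 − 16) / 0.5833 = 5.0/0.5833 = 8.572 cmH2O·s/L.
C = Vt/(Pplat − PEEP) = 345.0 / (16 − 6) = 345.0/10.0 = 34.5 mL/cmH2O.
τ = R × C = 8.572 × 0.0345 L/cmH2O = 0.2957 s.
Fraction remaining at end-expiration = e^(−Te/τ) = e^(−0.36/0.2957) = 0.296 → 29.6%.

29.6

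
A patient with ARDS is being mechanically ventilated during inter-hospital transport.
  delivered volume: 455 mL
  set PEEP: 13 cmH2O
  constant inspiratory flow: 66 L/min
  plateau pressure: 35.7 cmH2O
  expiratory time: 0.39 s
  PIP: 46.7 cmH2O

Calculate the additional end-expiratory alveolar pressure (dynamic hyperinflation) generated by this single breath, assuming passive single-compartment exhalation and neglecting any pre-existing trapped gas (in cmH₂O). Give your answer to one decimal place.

Flow: 66 L/min ÷ 60 = 1.1 L/s.
R = (PIP − Pplat)/V̇ = (46.7 − 35.7) / 1.1 = 11.0/1.1 = 10.0 cmH2O·s/L.
C = Vt/(Pplat − PEEP) = 455.0 / (35.7 − 13) = 455.0/22.7 = 20.044 mL/cmH2O.
τ = R × C = 10.0 × 0.02004 L/cmH2O = 0.2004 s.
Fraction remaining = e^(−Te/τ) = e^(−0.39/0.2004) = 0.1428; trapped volume = 455.0 × 0.1428 = 64.974 mL.
Additional alveolar pressure from trapping ≈ V_trapped / C = 64.974 / 20.044 = 3.242 cmH2O.

3.2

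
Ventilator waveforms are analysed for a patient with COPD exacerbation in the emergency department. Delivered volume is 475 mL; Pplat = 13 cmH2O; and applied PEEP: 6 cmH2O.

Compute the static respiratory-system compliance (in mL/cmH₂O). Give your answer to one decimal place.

67.9

Cstat = Vt / (Pplat − PEEP) = 475 / (13 − 6) = 475 / 7.0 = 67.857 mL/cmH2O.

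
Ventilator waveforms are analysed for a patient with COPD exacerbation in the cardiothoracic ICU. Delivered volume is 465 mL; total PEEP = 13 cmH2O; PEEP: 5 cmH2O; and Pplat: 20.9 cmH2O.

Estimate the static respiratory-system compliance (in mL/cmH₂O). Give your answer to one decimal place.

End-expiratory occlusion gives total PEEP = 13 cmH2O (intrinsic PEEP = 13 − 5 = 8). Use total PEEP for the elastic gradient.
Cstat = Vt / (Pplat − PEEPtotal) = 465 / (20.9 − 13) = 465 / 7.9 = 58.861 mL/cmH2O.

58.9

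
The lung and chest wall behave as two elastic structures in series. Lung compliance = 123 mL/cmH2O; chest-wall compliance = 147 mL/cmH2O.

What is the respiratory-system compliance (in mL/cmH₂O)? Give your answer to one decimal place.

Lung and chest wall are elastances in series: 1/Crs = 1/CL + 1/Ccw.
1/Crs = 1/123 + 1/147 = 0.01493.
Crs = 66.979 mL/cmH2O.

67.0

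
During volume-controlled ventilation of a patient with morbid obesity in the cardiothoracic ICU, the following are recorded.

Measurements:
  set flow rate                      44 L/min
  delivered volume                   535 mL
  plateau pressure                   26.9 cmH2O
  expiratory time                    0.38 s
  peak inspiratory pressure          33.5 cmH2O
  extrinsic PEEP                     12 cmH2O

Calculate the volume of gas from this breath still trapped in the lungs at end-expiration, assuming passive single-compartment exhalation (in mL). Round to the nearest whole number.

165

Flow: 44 L/min ÷ 60 = 0.7333 L/s.
R = (PIP − Pplat)/V̇ = (33.5 − 26.9) / 0.7333 = 6.6/0.7333 = 9.0 cmH2O·s/L.
C = Vt/(Pplat − PEEP) = 535.0 / (26.9 − 12) = 535.0/14.9 = 35.906 mL/cmH2O.
τ = R × C = 9.0 × 0.03591 L/cmH2O = 0.3232 s.
Fraction remaining = e^(−Te/τ) = e^(−0.38/0.3232) = 0.3086.
Trapped volume = 535.0 × 0.3086 = 165.1 mL.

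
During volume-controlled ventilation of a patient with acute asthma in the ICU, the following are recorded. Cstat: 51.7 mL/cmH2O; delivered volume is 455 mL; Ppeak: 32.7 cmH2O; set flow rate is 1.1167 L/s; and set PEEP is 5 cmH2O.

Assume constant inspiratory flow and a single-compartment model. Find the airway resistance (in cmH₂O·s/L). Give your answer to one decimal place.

Equation of motion (constant flow): PIP = Vt/C + R·V̇ + PEEP.
R·V̇ = PIP − Vt/C − PEEP = 32.7 − 455/51.7 − 5 = 32.7 − 8.801 − 5 = 18.899 cmH2O.
R = 18.899 / 1.1167 = 16.924 cmH2O·s/L.

16.9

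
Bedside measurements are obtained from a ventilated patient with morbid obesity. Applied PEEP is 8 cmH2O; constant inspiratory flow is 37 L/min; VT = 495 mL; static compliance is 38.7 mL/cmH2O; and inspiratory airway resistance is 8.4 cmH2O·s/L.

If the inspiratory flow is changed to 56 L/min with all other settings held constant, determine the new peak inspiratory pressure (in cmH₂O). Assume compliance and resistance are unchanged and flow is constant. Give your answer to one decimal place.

Flow: 37 L/min ÷ 60 = 0.6167 L/s.
New flow: 56 L/min ÷ 60 = 0.9333 L/s.
PIP = Vt/C + R·V̇ + PEEP (constant-flow equation of motion).
Only the resistive term changes: ΔPIP = R × ΔV̇ = 8.4 × (0.9333 − 0.6167) = 8.4 × 0.3166 = 2.659 cmH2O.
Original PIP = 495/38.7 + 8.4×0.6167 + 8 = 25.971 cmH2O; new PIP = 25.971 + (2.659) = 28.63 cmH2O.

28.6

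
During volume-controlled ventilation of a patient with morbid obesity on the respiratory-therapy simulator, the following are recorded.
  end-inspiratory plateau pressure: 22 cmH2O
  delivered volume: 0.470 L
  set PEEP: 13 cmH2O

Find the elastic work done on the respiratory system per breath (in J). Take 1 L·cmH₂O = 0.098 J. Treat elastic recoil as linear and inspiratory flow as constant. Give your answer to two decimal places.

0.21

Elastic work ≈ ½ × (Pplat − PEEP) × Vt = 0.5 × (22 − 13) × 0.470 L = 0.5 × 9.0 × 0.470 = 2.115 L·cmH2O.
× 0.098 J/(L·cmH2O) → 0.2073 J.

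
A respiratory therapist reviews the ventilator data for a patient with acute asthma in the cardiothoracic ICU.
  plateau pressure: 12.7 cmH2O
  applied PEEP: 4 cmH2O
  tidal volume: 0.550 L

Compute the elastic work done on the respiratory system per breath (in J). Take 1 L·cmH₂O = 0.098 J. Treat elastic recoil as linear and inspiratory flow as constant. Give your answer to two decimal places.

0.23

Elastic work ≈ ½ × (Pplat − PEEP) × Vt = 0.5 × (12.7 − 4) × 0.550 L = 0.5 × 8.7 × 0.550 = 2.393 L·cmH2O.
× 0.098 J/(L·cmH2O) → 0.2345 J.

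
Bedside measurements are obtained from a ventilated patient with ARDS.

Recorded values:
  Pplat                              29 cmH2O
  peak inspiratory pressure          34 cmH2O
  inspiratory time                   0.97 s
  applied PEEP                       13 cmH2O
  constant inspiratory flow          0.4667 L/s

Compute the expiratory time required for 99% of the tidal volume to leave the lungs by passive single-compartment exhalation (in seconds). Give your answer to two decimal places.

1.40

Vt = flow × Ti = 0.4667 L/s × 0.97 s × 1000 mL/L = 452.7 mL.
R = (PIP − Pplat)/V̇ = (34 − 29) / 0.4667 = 5.0/0.4667 = 10.714 cmH2O·s/L.
C = Vt/(Pplat − PEEP) = 452.7 / (29 − 13) = 452.7/16.0 = 28.294 mL/cmH2O.
τ = R × C = 10.714 × 0.02829 L/cmH2O = 0.3031 s.
t = −τ·ln(1 − 0.99) = −0.3031·ln(0.01) = 1.396 s.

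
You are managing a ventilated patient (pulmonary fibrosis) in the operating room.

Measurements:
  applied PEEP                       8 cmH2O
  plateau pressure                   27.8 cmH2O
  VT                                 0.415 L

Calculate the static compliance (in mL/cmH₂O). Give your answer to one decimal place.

21.0

Cstat = Vt / (Pplat − PEEP) = 415 / (27.8 − 8) = 415 / 19.8 = 20.96 mL/cmH2O.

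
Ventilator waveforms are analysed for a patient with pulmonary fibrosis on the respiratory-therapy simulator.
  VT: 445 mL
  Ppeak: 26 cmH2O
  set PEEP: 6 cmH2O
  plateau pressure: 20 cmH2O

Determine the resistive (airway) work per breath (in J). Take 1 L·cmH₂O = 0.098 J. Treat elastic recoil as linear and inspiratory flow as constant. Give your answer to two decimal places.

0.26

With constant inspiratory flow the resistive pressure is constant at PIP − Pplat = 26 − 20 = 6.0 cmH2O, so resistive work = 6.0 × 0.445 = 2.67 L·cmH2O.
× 0.098 J/(L·cmH2O) → 0.2617 J.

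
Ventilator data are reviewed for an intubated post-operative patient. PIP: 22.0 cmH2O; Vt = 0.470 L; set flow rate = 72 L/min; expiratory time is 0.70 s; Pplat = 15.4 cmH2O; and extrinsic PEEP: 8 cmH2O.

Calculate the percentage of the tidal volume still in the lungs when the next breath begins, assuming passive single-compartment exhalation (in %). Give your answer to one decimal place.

13.5

Flow: 72 L/min ÷ 60 = 1.2 L/s.
R = (PIP − Pplat)/V̇ = (22.0 − 15.4) / 1.2 = 6.6/1.2 = 5.5 cmH2O·s/L.
C = Vt/(Pplat − PEEP) = 470.0 / (15.4 − 8) = 470.0/7.4 = 63.514 mL/cmH2O.
τ = R × C = 5.5 × 0.06351 L/cmH2O = 0.3493 s.
Fraction remaining at end-expiration = e^(−Te/τ) = e^(−0.70/0.3493) = 0.1348 → 13.48%.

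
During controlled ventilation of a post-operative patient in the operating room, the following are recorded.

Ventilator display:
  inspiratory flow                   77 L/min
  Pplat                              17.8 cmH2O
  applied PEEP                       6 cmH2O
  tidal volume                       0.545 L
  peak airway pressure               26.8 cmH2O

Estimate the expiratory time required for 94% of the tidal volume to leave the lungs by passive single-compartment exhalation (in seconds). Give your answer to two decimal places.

Flow: 77 L/min ÷ 60 = 1.2833 L/s.
R = (PIP − Pplat)/V̇ = (26.8 − 17.8) / 1.2833 = 9.0/1.2833 = 7.013 cmH2O·s/L.
C = Vt/(Pplat − PEEP) = 545.0 / (17.8 − 6) = 545.0/11.8 = 46.186 mL/cmH2O.
τ = R × C = 7.013 × 0.04619 L/cmH2O = 0.3239 s.
t = −τ·ln(1 − 0.94) = −0.3239·ln(0.06) = 0.9113 s.

0.91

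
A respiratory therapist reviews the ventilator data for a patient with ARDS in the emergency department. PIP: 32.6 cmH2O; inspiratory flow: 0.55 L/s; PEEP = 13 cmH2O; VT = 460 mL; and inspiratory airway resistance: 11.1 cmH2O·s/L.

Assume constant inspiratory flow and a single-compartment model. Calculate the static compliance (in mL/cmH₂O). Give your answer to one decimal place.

Equation of motion (constant flow): PIP = Vt/C + R·V̇ + PEEP.
Vt/C = PIP − R·V̇ − PEEP = 32.6 − 11.1×0.55 − 13 = 32.6 − 6.105 − 13 = 13.495 cmH2O.
C = Vt / 13.495 = 460 / 13.495 = 34.087 mL/cmH2O.

34.1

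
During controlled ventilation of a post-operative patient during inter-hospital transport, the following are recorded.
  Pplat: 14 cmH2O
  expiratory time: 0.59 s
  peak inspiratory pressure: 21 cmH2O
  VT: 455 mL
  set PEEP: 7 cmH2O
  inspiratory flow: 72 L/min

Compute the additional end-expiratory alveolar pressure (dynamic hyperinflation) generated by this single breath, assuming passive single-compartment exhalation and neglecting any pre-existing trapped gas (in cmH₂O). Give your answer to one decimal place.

1.5

Flow: 72 L/min ÷ 60 = 1.2 L/s.
R = (PIP − Pplat)/V̇ = (21 − 14) / 1.2 = 7.0/1.2 = 5.833 cmH2O·s/L.
C = Vt/(Pplat − PEEP) = 455.0 / (14 − 7) = 455.0/7.0 = 65.0 mL/cmH2O.
τ = R × C = 5.833 × 0.065 L/cmH2O = 0.3791 s.
Fraction remaining = e^(−Te/τ) = e^(−0.59/0.3791) = 0.2109; trapped volume = 455.0 × 0.2109 = 95.96 mL.
Additional alveolar pressure from trapping ≈ V_trapped / C = 95.96 / 65.0 = 1.476 cmH2O.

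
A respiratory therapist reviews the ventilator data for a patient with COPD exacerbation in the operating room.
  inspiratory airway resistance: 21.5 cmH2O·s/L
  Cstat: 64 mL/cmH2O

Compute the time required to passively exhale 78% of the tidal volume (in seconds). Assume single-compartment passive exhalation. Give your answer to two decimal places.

2.08

τ = R × C = 21.5 × 64 mL/cmH2O = 21.5 × 0.064 L/cmH2O = 1.376 s.
Exhaled fraction f = 1 − e^(−t/τ) → t = −τ·ln(1 − f) = −1.376·ln(0.22) = 2.083 s.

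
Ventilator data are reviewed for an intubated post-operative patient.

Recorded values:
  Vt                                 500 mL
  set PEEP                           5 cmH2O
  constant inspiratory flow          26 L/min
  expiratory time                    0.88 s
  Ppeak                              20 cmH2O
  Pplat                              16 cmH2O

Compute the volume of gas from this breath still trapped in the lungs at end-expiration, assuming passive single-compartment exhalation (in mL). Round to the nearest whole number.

Flow: 26 L/min ÷ 60 = 0.4333 L/s.
R = (PIP − Pplat)/V̇ = (20 − 16) / 0.4333 = 4.0/0.4333 = 9.231 cmH2O·s/L.
C = Vt/(Pplat − PEEP) = 500.0 / (16 − 5) = 500.0/11.0 = 45.455 mL/cmH2O.
τ = R × C = 9.231 × 0.04546 L/cmH2O = 0.4196 s.
Fraction remaining = e^(−Te/τ) = e^(−0.88/0.4196) = 0.1228.
Trapped volume = 500.0 × 0.1228 = 61.4 mL.

61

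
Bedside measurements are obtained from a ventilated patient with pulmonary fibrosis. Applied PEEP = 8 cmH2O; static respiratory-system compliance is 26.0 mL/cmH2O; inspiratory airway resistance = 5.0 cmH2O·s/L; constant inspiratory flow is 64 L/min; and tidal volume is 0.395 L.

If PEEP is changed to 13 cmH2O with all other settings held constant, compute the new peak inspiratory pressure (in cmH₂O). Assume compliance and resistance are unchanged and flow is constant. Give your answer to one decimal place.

Flow: 64 L/min ÷ 60 = 1.0667 L/s.
PIP = Vt/C + R·V̇ + PEEP (constant-flow equation of motion).
Only the baseline term changes: ΔPIP = ΔPEEP = 13 − 8 = 5.0 cmH2O.
Original PIP = 395/26.0 + 5.0×1.0667 + 8 = 28.526 cmH2O; new PIP = 28.526 + (5.0) = 33.526 cmH2O.

33.5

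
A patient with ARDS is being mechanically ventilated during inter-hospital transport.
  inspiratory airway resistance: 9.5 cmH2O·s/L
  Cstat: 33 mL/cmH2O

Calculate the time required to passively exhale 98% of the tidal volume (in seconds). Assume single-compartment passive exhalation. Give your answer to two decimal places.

τ = R × C = 9.5 × 33 mL/cmH2O = 9.5 × 0.033 L/cmH2O = 0.3135 s.
Exhaled fraction f = 1 − e^(−t/τ) → t = −τ·ln(1 − f) = −0.3135·ln(0.02) = 1.226 s.

1.23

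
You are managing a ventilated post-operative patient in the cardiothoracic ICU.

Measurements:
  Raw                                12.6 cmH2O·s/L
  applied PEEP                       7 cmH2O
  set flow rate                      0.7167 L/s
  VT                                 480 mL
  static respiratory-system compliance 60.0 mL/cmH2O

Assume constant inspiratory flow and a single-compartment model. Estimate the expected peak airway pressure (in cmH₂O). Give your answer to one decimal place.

Equation of motion (constant flow): PIP = Vt/C + R·V̇ + PEEP.
PIP = 480/60.0 + 12.6×0.7167 + 7 = 8.0 + 9.03 + 7 = 24.03 cmH2O.

24.0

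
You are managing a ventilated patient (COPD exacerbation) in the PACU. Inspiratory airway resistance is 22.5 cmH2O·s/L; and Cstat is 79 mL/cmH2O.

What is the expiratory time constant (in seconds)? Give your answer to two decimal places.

τ = R × C = 22.5 × 79 mL/cmH2O = 22.5 × 0.079 L/cmH2O = 1.778 s.

1.78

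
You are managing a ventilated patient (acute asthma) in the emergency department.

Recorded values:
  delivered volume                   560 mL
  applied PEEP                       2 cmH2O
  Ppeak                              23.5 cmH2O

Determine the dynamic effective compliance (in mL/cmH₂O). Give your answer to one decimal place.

Dynamic compliance = Vt / (PIP − PEEP) = 560 / (23.5 − 2) = 560 / 21.5 = 26.047 mL/cmH2O.

26.0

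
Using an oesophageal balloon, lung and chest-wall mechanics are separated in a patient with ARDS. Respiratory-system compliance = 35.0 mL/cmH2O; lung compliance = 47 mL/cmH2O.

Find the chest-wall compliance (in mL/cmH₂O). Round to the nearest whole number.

1/Ccw = 1/Crs − 1/CL.
1/Ccw = 1/35.0 − 1/47 = 0.007295.
Ccw = 137.08 mL/cmH2O.

137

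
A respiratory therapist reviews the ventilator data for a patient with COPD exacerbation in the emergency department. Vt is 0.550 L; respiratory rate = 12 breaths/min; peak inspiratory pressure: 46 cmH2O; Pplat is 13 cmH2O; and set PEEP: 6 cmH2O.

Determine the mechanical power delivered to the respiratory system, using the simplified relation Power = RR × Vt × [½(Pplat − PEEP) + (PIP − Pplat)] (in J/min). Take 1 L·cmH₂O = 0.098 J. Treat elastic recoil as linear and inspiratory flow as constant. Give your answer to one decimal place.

23.6

Per-breath work = Vt × [½(Pplat−PEEP) + (PIP−Pplat)] = 0.550 × [0.5×7.0 + 33.0] = 0.550 × 36.5 = 20.075 L·cmH2O.
Power = 12 × 20.075 = 240.9 L·cmH2O/min.
× 0.098 J/(L·cmH2O) → 23.608 J/min.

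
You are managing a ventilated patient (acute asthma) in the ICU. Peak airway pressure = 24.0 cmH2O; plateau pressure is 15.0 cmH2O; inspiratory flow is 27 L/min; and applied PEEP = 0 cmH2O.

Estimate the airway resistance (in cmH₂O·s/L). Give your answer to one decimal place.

Flow: 27 L/min ÷ 60 = 0.45 L/s.
Raw = (PIP − Pplat) / flow = (24.0 − 15.0) / 0.45 = 9.0 / 0.45 = 20.0 cmH2O·s/L.

20.0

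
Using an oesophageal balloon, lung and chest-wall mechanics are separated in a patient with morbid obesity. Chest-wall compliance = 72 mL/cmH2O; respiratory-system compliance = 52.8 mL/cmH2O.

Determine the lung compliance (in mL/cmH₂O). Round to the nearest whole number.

1/CL = 1/Crs − 1/Ccw.
1/CL = 1/52.8 − 1/72 = 0.005051.
CL = 197.98 mL/cmH2O.

198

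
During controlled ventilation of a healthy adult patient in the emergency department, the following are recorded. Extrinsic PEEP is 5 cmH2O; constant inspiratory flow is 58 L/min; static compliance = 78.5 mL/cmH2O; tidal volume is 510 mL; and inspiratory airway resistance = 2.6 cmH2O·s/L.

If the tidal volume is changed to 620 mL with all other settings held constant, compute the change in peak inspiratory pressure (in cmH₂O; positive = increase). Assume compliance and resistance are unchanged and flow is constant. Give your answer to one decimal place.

PIP = Vt/C + R·V̇ + PEEP (constant-flow equation of motion).
Only the elastic term changes: ΔPIP = ΔVt / C = (620 − 510) / 78.5 = 1.401 cmH2O.

1.4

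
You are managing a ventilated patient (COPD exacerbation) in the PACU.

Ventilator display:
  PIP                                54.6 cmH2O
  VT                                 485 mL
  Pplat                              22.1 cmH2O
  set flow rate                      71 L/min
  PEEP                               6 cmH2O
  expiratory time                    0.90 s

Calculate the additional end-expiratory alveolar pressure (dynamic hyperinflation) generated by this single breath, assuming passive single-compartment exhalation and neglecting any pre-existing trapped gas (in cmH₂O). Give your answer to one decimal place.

5.4

Flow: 71 L/min ÷ 60 = 1.1833 L/s.
R = (PIP − Pplat)/V̇ = (54.6 − 22.1) / 1.1833 = 32.5/1.1833 = 27.466 cmH2O·s/L.
C = Vt/(Pplat − PEEP) = 485.0 / (22.1 − 6) = 485.0/16.1 = 30.124 mL/cmH2O.
τ = R × C = 27.466 × 0.03012 L/cmH2O = 0.8273 s.
Fraction remaining = e^(−Te/τ) = e^(−0.90/0.8273) = 0.3369; trapped volume = 485.0 × 0.3369 = 163.4 mL.
Additional alveolar pressure from trapping ≈ V_trapped / C = 163.4 / 30.124 = 5.424 cmH2O.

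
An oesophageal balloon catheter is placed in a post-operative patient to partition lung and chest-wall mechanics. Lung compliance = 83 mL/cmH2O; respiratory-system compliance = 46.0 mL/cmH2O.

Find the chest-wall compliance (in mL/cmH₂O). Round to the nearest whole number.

1/Ccw = 1/Crs − 1/CL.
1/Ccw = 1/46.0 − 1/83 = 0.009691.
Ccw = 103.19 mL/cmH2O.

103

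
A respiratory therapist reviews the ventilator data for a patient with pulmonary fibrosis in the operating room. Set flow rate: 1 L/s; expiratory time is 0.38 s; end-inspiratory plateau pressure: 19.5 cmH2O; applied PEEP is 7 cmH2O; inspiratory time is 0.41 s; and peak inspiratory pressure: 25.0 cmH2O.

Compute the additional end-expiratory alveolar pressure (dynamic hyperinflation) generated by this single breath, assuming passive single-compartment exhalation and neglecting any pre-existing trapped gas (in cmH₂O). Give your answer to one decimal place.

1.5

Vt = flow × Ti = 1 L/s × 0.41 s × 1000 mL/L = 410.0 mL.
R = (PIP − Pplat)/V̇ = (25.0 − 19.5) / 1 = 5.5/1 = 5.5 cmH2O·s/L.
C = Vt/(Pplat − PEEP) = 410.0 / (19.5 − 7) = 410.0/12.5 = 32.8 mL/cmH2O.
τ = R × C = 5.5 × 0.0328 L/cmH2O = 0.1804 s.
Fraction remaining = e^(−Te/τ) = e^(−0.38/0.1804) = 0.1217; trapped volume = 410.0 × 0.1217 = 49.897 mL.
Additional alveolar pressure from trapping ≈ V_trapped / C = 49.897 / 32.8 = 1.521 cmH2O.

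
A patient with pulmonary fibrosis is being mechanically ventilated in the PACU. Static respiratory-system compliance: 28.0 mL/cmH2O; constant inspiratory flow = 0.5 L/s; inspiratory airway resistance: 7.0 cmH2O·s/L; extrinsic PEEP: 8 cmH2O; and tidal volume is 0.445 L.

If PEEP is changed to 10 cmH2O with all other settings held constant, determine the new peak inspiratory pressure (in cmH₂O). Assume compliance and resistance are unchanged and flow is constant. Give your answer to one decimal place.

PIP = Vt/C + R·V̇ + PEEP (constant-flow equation of motion).
Only the baseline term changes: ΔPIP = ΔPEEP = 10 − 8 = 2.0 cmH2O.
Original PIP = 445/28.0 + 7.0×0.5 + 8 = 27.393 cmH2O; new PIP = 27.393 + (2.0) = 29.393 cmH2O.

29.4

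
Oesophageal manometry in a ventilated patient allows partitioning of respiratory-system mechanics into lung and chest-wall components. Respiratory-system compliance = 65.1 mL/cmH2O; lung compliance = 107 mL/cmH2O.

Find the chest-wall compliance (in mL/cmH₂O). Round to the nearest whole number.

1/Ccw = 1/Crs − 1/CL.
1/Ccw = 1/65.1 − 1/107 = 0.006015.
Ccw = 166.25 mL/cmH2O.

166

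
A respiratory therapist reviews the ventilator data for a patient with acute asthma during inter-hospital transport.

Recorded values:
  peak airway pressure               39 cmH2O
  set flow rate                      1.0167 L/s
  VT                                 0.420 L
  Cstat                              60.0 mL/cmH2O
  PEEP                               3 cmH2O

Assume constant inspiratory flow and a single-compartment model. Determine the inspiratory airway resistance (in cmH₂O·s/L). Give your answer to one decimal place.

28.5

Equation of motion (constant flow): PIP = Vt/C + R·V̇ + PEEP.
R·V̇ = PIP − Vt/C − PEEP = 39 − 420/60.0 − 3 = 39 − 7.0 − 3 = 29.0 cmH2O.
R = 29.0 / 1.0167 = 28.524 cmH2O·s/L.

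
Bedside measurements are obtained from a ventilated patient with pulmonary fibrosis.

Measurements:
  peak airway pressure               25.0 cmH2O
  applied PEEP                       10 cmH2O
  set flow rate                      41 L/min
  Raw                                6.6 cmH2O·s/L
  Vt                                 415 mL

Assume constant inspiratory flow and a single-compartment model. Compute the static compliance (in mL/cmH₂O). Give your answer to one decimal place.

39.6

Flow: 41 L/min ÷ 60 = 0.6833 L/s.
Equation of motion (constant flow): PIP = Vt/C + R·V̇ + PEEP.
Vt/C = PIP − R·V̇ − PEEP = 25.0 − 6.6×0.6833 − 10 = 25.0 − 4.51 − 10 = 10.49 cmH2O.
C = Vt / 10.49 = 415 / 10.49 = 39.561 mL/cmH2O.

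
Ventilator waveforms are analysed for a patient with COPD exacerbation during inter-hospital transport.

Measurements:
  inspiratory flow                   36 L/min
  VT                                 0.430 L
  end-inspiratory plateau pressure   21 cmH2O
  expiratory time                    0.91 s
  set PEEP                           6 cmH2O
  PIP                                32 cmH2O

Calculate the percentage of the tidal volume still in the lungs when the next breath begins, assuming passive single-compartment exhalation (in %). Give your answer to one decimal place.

Flow: 36 L/min ÷ 60 = 0.6 L/s.
R = (PIP − Pplat)/V̇ = (32 − 21) / 0.6 = 11.0/0.6 = 18.333 cmH2O·s/L.
C = Vt/(Pplat − PEEP) = 430.0 / (21 − 6) = 430.0/15.0 = 28.667 mL/cmH2O.
τ = R × C = 18.333 × 0.02867 L/cmH2O = 0.5256 s.
Fraction remaining at end-expiration = e^(−Te/τ) = e^(−0.91/0.5256) = 0.177 → 17.7%.

17.7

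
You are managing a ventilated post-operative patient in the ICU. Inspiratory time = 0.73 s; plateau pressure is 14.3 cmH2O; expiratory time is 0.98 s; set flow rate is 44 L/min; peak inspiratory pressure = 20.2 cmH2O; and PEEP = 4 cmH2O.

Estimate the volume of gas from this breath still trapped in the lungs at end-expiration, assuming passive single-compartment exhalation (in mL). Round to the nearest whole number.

Flow: 44 L/min ÷ 60 = 0.7333 L/s.
Vt = flow × Ti = 0.7333 L/s × 0.73 s × 1000 mL/L = 535.31 mL.
R = (PIP − Pplat)/V̇ = (20.2 − 14.3) / 0.7333 = 5.9/0.7333 = 8.046 cmH2O·s/L.
C = Vt/(Pplat − PEEP) = 535.31 / (14.3 − 4) = 535.31/10.3 = 51.972 mL/cmH2O.
τ = R × C = 8.046 × 0.05197 L/cmH2O = 0.4182 s.
Fraction remaining = e^(−Te/τ) = e^(−0.98/0.4182) = 0.096.
Trapped volume = 535.31 × 0.096 = 51.39 mL.

51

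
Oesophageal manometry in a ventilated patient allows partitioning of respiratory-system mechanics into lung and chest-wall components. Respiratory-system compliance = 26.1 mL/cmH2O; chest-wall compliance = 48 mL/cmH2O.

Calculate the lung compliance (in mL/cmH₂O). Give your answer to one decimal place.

1/CL = 1/Crs − 1/Ccw.
1/CL = 1/26.1 − 1/48 = 0.01748.
CL = 57.208 mL/cmH2O.

57.2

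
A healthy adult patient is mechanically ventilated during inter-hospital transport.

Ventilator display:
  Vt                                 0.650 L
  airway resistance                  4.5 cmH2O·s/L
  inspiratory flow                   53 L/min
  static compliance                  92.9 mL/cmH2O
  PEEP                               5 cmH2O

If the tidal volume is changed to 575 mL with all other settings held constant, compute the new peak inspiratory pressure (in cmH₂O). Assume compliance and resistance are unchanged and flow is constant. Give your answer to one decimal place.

15.2

Flow: 53 L/min ÷ 60 = 0.8833 L/s.
PIP = Vt/C + R·V̇ + PEEP (constant-flow equation of motion).
Only the elastic term changes: ΔPIP = ΔVt / C = (575 − 650) / 92.9 = -0.8073 cmH2O.
Original PIP = 650/92.9 + 4.5×0.8833 + 5 = 15.972 cmH2O; new PIP = 15.972 + (-0.8073) = 15.165 cmH2O.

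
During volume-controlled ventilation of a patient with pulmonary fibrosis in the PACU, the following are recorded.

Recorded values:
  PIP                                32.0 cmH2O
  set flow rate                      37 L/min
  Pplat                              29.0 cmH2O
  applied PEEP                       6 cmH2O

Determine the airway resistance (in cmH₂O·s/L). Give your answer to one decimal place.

Flow: 37 L/min ÷ 60 = 0.6167 L/s.
Raw = (PIP − Pplat) / flow = (32.0 − 29.0) / 0.6167 = 3.0 / 0.6167 = 4.865 cmH2O·s/L.

4.9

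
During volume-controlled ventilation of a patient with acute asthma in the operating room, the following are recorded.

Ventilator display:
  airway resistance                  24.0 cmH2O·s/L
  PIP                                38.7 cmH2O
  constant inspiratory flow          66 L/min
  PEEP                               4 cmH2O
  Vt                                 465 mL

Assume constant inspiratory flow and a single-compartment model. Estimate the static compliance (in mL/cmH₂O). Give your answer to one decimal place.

56.0

Flow: 66 L/min ÷ 60 = 1.1 L/s.
Equation of motion (constant flow): PIP = Vt/C + R·V̇ + PEEP.
Vt/C = PIP − R·V̇ − PEEP = 38.7 − 24.0×1.1 − 4 = 38.7 − 26.4 − 4 = 8.3 cmH2O.
C = Vt / 8.3 = 465 / 8.3 = 56.024 mL/cmH2O.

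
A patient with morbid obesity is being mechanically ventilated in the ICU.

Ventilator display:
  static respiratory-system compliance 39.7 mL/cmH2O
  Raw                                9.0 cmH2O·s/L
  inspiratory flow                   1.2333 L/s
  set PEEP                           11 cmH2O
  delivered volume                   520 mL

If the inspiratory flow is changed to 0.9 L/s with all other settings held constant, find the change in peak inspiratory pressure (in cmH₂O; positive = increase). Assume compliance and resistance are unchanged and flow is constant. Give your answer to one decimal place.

-3.0

PIP = Vt/C + R·V̇ + PEEP (constant-flow equation of motion).
Only the resistive term changes: ΔPIP = R × ΔV̇ = 9.0 × (0.9 − 1.2333) = 9.0 × -0.3333 = -3.0 cmH2O.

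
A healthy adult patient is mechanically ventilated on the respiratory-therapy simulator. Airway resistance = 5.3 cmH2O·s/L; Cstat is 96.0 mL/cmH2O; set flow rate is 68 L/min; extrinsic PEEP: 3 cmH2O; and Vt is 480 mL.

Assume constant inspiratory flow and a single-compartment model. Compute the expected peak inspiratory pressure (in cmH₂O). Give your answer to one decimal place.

Flow: 68 L/min ÷ 60 = 1.1333 L/s.
Equation of motion (constant flow): PIP = Vt/C + R·V̇ + PEEP.
PIP = 480/96.0 + 5.3×1.1333 + 3 = 5.0 + 6.006 + 3 = 14.006 cmH2O.

14.0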